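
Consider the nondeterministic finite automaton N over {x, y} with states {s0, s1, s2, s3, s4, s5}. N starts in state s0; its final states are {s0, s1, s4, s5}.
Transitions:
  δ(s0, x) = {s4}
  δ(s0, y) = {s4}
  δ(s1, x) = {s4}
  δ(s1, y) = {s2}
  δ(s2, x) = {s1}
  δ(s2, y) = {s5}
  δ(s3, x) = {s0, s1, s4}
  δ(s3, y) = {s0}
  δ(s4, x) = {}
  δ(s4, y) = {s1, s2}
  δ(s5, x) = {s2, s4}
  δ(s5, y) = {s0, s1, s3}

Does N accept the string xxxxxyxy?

Start: {s0}
read x: {s4}
read x: {}
The reachable set is empty and stays empty for the remaining 6 symbols.
Reachable ∩ accepting = {} — empty.

rejected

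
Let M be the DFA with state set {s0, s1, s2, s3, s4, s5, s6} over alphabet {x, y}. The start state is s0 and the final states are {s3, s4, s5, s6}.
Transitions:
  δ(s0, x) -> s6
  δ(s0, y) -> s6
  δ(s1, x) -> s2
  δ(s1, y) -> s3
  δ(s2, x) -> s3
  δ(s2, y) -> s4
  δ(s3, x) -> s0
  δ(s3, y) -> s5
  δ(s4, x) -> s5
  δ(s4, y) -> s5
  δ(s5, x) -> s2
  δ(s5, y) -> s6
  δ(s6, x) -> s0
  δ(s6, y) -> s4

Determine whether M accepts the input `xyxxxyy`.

s0 --x--> s6
s6 --y--> s4
s4 --x--> s5
s5 --x--> s2
s2 --x--> s3
s3 --y--> s5
s5 --y--> s6
End in state s6, which is an accepting state.

accepted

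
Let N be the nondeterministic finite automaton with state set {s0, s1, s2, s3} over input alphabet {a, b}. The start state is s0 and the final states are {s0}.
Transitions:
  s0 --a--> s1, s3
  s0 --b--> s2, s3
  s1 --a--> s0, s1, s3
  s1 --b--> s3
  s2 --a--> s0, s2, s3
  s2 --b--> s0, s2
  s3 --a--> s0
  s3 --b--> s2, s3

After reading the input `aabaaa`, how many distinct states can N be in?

Start: {s0}
read a: {s1, s3}
read a: {s0, s1, s3}
read b: {s2, s3}
read a: {s0, s2, s3}
read a: {s0, s1, s2, s3}
read a: {s0, s1, s2, s3}
Final reachable set {s0, s1, s2, s3} has 4 states.

4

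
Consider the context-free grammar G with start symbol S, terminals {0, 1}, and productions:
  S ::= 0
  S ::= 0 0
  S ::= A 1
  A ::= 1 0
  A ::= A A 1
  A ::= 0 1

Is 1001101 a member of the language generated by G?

no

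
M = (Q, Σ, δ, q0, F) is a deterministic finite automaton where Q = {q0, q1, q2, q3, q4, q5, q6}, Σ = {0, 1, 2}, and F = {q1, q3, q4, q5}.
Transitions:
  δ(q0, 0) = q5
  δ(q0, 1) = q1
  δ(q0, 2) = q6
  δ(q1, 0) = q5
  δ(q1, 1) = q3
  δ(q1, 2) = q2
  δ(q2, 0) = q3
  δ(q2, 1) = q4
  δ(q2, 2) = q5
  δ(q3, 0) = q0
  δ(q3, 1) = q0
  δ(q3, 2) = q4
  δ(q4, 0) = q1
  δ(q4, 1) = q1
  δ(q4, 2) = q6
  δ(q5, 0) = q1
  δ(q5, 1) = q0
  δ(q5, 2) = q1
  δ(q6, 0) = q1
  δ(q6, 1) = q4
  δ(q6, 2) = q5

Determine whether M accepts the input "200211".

rejected

q0 --2--> q6
q6 --0--> q1
q1 --0--> q5
q5 --2--> q1
q1 --1--> q3
q3 --1--> q0
End in state q0, which is not an accepting state.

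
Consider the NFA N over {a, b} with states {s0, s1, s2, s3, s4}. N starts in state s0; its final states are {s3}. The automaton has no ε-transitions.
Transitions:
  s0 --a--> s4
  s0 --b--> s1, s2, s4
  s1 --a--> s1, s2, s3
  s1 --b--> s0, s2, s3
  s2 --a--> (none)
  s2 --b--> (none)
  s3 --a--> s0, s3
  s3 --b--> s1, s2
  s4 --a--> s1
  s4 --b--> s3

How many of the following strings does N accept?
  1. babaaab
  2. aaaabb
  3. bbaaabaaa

babaaab: accepted
aaaabb: accepted
bbaaabaaa: accepted

3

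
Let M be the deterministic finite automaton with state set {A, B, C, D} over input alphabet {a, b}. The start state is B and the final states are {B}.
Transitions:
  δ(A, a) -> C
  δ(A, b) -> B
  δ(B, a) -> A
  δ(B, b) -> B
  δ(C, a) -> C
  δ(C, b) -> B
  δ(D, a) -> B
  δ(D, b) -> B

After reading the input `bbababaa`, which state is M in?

C

B --b--> B
B --b--> B
B --a--> A
A --b--> B
B --a--> A
A --b--> B
B --a--> A
A --a--> C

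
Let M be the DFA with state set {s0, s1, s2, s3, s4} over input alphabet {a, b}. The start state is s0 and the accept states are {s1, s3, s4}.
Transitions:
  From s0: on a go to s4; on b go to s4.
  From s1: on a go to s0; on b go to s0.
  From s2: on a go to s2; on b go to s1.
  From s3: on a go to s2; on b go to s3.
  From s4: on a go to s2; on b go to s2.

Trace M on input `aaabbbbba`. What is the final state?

s0

s0 --a--> s4
s4 --a--> s2
s2 --a--> s2
s2 --b--> s1
s1 --b--> s0
s0 --b--> s4
s4 --b--> s2
s2 --b--> s1
s1 --a--> s0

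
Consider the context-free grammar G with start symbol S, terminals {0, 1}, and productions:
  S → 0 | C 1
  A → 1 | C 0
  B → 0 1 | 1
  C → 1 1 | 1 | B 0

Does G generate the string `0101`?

yes

S ⇒ C1 ⇒ B01 ⇒ 0101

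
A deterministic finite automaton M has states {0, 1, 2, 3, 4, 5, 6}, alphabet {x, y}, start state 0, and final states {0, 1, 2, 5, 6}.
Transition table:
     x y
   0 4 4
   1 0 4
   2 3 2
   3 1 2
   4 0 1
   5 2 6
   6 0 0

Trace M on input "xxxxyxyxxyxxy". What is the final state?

0 --x--> 4
4 --x--> 0
0 --x--> 4
4 --x--> 0
0 --y--> 4
4 --x--> 0
0 --y--> 4
4 --x--> 0
0 --x--> 4
4 --y--> 1
1 --x--> 0
0 --x--> 4
4 --y--> 1

1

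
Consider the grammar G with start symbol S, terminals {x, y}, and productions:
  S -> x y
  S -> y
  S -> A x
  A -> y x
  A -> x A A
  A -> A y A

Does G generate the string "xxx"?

no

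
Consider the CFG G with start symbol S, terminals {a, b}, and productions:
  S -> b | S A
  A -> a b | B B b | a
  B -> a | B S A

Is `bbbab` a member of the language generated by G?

no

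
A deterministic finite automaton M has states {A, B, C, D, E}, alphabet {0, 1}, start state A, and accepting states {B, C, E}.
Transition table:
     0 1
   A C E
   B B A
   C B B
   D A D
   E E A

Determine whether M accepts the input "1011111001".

rejected

A --1--> E
E --0--> E
E --1--> A
A --1--> E
E --1--> A
A --1--> E
E --1--> A
A --0--> C
C --0--> B
B --1--> A
End in state A, which is not an accepting state.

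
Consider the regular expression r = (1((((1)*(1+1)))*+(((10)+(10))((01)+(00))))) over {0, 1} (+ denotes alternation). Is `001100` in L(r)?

No split of 001100 into u·v has 1 matching u and ((((1)*(1+1)))*+(((10)+(10))((01)+(00)))) matching v.

no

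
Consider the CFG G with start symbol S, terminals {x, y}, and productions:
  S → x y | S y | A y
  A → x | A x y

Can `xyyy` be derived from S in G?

yes

S ⇒ Sy ⇒ Syy ⇒ xyyy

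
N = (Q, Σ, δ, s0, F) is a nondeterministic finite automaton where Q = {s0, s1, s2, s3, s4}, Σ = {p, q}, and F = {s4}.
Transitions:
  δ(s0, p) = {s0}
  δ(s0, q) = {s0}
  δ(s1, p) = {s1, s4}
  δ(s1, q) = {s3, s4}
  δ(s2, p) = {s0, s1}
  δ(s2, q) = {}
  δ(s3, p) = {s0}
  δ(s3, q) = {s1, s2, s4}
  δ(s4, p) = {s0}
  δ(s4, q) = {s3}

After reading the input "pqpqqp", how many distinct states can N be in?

Start: {s0}
read p: {s0}
read q: {s0}
read p: {s0}
read q: {s0}
read q: {s0}
read p: {s0}
Final reachable set {s0} has 1 state.

1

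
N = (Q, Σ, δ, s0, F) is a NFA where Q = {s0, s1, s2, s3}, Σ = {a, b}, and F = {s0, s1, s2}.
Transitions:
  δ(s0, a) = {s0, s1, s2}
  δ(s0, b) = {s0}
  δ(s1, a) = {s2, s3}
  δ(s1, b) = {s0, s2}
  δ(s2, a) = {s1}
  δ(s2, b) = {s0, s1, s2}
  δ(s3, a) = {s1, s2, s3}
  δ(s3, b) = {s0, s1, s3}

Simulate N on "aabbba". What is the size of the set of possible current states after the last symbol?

Start: {s0}
read a: {s0, s1, s2}
read a: {s0, s1, s2, s3}
read b: {s0, s1, s2, s3}
read b: {s0, s1, s2, s3}
read b: {s0, s1, s2, s3}
read a: {s0, s1, s2, s3}
Final reachable set {s0, s1, s2, s3} has 4 states.

4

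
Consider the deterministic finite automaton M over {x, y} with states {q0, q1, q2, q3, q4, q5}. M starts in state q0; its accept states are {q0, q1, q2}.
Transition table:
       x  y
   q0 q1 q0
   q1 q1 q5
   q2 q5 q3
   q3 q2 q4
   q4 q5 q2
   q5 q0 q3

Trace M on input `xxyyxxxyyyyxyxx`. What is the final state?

q1

q0 --x--> q1
q1 --x--> q1
q1 --y--> q5
q5 --y--> q3
q3 --x--> q2
q2 --x--> q5
q5 --x--> q0
q0 --y--> q0
q0 --y--> q0
q0 --y--> q0
q0 --y--> q0
q0 --x--> q1
q1 --y--> q5
q5 --x--> q0
q0 --x--> q1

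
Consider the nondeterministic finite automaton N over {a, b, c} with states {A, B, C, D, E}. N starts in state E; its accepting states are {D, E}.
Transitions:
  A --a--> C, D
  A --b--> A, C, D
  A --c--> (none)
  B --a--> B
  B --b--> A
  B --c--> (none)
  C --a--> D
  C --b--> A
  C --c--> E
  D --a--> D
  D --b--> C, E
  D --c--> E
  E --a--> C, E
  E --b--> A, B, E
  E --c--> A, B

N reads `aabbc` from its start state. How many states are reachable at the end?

Start: {E}
read a: {C, E}
read a: {C, D, E}
read b: {A, B, C, E}
read b: {A, B, C, D, E}
read c: {A, B, E}
Final reachable set {A, B, E} has 3 states.

3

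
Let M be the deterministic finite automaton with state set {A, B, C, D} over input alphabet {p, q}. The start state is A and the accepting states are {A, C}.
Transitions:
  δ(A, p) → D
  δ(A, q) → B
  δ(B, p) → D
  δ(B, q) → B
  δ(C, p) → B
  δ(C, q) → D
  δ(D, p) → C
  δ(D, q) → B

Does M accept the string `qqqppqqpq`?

A --q--> B
B --q--> B
B --q--> B
B --p--> D
D --p--> C
C --q--> D
D --q--> B
B --p--> D
D --q--> B
End in state B, which is not an accepting state.

rejected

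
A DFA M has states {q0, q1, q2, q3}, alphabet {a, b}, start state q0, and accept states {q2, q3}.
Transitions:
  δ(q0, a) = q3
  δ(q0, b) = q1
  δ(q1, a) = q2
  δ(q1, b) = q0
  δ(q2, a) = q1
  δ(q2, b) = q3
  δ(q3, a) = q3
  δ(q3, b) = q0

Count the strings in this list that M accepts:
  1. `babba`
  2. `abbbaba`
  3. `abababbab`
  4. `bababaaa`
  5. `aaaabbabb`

4

`babba`: accepted
`abbbaba`: accepted
`abababbab`: accepted
`bababaaa`: accepted
`aaaabbabb`: rejected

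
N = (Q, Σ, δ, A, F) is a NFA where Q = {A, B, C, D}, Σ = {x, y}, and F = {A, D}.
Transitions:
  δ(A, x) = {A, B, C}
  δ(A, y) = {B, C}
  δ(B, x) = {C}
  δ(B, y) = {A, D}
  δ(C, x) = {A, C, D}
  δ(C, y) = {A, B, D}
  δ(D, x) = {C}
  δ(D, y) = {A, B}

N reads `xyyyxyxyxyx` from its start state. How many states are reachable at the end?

Start: {A}
read x: {A, B, C}
read y: {A, B, C, D}
read y: {A, B, C, D}
read y: {A, B, C, D}
read x: {A, B, C, D}
read y: {A, B, C, D}
read x: {A, B, C, D}
read y: {A, B, C, D}
read x: {A, B, C, D}
read y: {A, B, C, D}
read x: {A, B, C, D}
Final reachable set {A, B, C, D} has 4 states.

4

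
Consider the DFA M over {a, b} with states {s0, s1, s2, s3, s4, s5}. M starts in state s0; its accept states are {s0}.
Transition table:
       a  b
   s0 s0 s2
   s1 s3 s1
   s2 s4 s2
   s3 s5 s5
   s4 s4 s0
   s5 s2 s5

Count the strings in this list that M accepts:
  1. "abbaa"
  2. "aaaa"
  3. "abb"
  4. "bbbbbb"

"abbaa": rejected
"aaaa": accepted
"abb": rejected
"bbbbbb": rejected

1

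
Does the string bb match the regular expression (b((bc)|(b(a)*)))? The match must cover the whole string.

yes

Split as b·b: b matches b and ((bc)|(b(a)*)) matches b.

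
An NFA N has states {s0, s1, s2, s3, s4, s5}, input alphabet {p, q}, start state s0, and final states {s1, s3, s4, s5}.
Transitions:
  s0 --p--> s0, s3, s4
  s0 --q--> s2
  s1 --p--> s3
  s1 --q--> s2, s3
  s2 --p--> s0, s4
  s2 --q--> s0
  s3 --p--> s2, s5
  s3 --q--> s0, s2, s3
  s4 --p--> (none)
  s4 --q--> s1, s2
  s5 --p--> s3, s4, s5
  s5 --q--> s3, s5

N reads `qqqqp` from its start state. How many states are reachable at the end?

Start: {s0}
read q: {s2}
read q: {s0}
read q: {s2}
read q: {s0}
read p: {s0, s3, s4}
Final reachable set {s0, s3, s4} has 3 states.

3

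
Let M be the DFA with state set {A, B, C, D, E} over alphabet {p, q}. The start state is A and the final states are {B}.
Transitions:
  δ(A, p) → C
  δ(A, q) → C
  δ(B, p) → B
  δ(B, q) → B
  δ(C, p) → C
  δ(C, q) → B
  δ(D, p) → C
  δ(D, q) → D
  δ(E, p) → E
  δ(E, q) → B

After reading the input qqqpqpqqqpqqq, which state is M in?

B

A --q--> C
C --q--> B
B --q--> B
B --p--> B
B --q--> B
B --p--> B
B --q--> B
B --q--> B
B --q--> B
B --p--> B
B --q--> B
B --q--> B
B --q--> B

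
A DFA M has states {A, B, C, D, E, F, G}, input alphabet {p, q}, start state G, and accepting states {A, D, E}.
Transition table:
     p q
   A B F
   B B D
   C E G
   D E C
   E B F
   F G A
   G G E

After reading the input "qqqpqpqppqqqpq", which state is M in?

D

G --q--> E
E --q--> F
F --q--> A
A --p--> B
B --q--> D
D --p--> E
E --q--> F
F --p--> G
G --p--> G
G --q--> E
E --q--> F
F --q--> A
A --p--> B
B --q--> D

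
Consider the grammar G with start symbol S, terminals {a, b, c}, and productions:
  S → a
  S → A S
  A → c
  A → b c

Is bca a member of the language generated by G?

yes

S ⇒ AS ⇒ bcS ⇒ bca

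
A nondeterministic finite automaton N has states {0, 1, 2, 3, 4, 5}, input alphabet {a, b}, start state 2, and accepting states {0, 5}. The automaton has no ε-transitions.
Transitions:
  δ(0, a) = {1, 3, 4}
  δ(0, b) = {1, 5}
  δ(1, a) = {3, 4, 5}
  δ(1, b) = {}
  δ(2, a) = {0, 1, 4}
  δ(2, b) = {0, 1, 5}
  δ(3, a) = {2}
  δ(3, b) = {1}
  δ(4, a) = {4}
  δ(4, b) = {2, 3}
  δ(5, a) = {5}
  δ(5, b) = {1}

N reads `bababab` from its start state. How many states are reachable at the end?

Start: {2}
read b: {0, 1, 5}
read a: {1, 3, 4, 5}
read b: {1, 2, 3}
read a: {0, 1, 2, 3, 4, 5}
read b: {0, 1, 2, 3, 5}
read a: {0, 1, 2, 3, 4, 5}
read b: {0, 1, 2, 3, 5}
Final reachable set {0, 1, 2, 3, 5} has 5 states.

5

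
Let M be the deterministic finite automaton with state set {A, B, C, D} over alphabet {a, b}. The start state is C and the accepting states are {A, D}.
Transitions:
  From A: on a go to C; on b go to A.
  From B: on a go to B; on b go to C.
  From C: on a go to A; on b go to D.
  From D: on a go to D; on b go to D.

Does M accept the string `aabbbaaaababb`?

C --a--> A
A --a--> C
C --b--> D
D --b--> D
D --b--> D
D --a--> D
D --a--> D
D --a--> D
D --a--> D
D --b--> D
D --a--> D
D --b--> D
D --b--> D
End in state D, which is an accepting state.

accepted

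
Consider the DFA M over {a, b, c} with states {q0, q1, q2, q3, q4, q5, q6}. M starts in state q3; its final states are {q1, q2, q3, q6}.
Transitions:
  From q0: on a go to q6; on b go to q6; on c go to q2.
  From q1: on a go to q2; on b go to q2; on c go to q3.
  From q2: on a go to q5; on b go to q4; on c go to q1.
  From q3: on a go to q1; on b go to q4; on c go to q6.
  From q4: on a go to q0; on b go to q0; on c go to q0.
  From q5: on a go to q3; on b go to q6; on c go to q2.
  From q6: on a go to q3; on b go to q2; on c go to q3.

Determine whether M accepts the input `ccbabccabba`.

accepted

q3 --c--> q6
q6 --c--> q3
q3 --b--> q4
q4 --a--> q0
q0 --b--> q6
q6 --c--> q3
q3 --c--> q6
q6 --a--> q3
q3 --b--> q4
q4 --b--> q0
q0 --a--> q6
End in state q6, which is an accepting state.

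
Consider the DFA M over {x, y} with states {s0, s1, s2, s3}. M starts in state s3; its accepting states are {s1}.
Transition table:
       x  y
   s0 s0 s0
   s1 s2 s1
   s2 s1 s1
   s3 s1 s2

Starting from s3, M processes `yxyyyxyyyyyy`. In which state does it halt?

s1

s3 --y--> s2
s2 --x--> s1
s1 --y--> s1
s1 --y--> s1
s1 --y--> s1
s1 --x--> s2
s2 --y--> s1
s1 --y--> s1
s1 --y--> s1
s1 --y--> s1
s1 --y--> s1
s1 --y--> s1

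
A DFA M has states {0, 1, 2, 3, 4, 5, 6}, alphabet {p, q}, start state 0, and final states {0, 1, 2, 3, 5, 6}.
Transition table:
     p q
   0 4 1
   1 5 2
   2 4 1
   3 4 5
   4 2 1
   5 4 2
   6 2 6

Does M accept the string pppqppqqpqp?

0 --p--> 4
4 --p--> 2
2 --p--> 4
4 --q--> 1
1 --p--> 5
5 --p--> 4
4 --q--> 1
1 --q--> 2
2 --p--> 4
4 --q--> 1
1 --p--> 5
End in state 5, which is an accepting state.

accepted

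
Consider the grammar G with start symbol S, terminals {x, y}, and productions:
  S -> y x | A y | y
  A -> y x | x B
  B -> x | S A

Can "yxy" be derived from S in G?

S ⇒ Ay ⇒ yxy

yes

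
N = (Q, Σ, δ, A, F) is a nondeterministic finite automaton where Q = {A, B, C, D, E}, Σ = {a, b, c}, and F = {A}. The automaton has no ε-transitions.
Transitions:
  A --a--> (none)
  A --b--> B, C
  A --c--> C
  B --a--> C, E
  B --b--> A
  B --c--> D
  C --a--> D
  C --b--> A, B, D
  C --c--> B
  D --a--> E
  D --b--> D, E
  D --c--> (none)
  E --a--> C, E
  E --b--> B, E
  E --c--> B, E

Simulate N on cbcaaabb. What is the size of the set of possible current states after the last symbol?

Start: {A}
read c: {C}
read b: {A, B, D}
read c: {C, D}
read a: {D, E}
read a: {C, E}
read a: {C, D, E}
read b: {A, B, D, E}
read b: {A, B, C, D, E}
Final reachable set {A, B, C, D, E} has 5 states.

5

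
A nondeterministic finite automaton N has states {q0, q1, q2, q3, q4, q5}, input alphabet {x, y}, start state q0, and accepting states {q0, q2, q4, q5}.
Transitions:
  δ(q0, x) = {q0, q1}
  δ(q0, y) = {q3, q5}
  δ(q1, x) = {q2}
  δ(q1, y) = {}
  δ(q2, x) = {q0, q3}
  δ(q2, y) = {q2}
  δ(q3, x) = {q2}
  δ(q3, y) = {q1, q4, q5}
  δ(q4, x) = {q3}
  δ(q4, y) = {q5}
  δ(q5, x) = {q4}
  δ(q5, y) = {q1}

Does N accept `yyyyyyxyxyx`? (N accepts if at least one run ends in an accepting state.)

Start: {q0}
read y: {q3, q5}
read y: {q1, q4, q5}
read y: {q1, q5}
read y: {q1}
read y: {}
The reachable set is empty and stays empty for the remaining 6 symbols.
Reachable ∩ accepting = {} — empty.

rejected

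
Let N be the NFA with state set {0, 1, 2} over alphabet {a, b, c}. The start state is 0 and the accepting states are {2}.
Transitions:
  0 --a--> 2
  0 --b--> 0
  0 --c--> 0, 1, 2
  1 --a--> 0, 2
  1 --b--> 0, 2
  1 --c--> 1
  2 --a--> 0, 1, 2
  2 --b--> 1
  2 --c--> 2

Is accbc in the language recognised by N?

Start: {0}
read a: {2}
read c: {2}
read c: {2}
read b: {1}
read c: {1}
Reachable ∩ accepting = {} — empty.

rejected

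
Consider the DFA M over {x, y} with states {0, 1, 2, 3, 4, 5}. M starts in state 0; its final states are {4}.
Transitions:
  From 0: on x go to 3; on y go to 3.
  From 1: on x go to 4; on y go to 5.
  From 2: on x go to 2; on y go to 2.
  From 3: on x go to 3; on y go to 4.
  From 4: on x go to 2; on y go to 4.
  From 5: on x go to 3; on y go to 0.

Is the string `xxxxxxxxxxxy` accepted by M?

accepted

0 --x--> 3
3 --x--> 3
3 --x--> 3
3 --x--> 3
3 --x--> 3
3 --x--> 3
3 --x--> 3
3 --x--> 3
3 --x--> 3
3 --x--> 3
3 --x--> 3
3 --y--> 4
End in state 4, which is an accepting state.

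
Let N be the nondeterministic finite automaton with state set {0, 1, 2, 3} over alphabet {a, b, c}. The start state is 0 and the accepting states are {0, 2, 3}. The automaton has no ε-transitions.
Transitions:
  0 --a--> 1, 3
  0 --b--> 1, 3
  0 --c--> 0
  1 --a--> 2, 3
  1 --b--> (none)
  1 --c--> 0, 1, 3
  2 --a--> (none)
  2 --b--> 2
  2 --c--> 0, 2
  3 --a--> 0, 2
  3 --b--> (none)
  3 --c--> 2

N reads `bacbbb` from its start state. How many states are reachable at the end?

1

Start: {0}
read b: {1, 3}
read a: {0, 2, 3}
read c: {0, 2}
read b: {1, 2, 3}
read b: {2}
read b: {2}
Final reachable set {2} has 1 state.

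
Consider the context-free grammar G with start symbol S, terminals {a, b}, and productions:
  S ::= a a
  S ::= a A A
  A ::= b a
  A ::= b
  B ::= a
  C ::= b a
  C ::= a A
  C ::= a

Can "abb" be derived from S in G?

S ⇒ aAA ⇒ abA ⇒ abb

yes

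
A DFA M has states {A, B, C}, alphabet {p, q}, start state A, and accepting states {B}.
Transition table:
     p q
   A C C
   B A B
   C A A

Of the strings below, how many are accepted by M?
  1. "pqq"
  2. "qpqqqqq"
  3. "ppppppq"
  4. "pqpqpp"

"pqq": rejected
"qpqqqqq": rejected
"ppppppq": rejected
"pqpqpp": rejected

0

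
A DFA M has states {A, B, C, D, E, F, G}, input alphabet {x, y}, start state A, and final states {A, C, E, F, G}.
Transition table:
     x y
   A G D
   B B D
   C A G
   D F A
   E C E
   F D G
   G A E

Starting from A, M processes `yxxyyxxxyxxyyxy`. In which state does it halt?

A --y--> D
D --x--> F
F --x--> D
D --y--> A
A --y--> D
D --x--> F
F --x--> D
D --x--> F
F --y--> G
G --x--> A
A --x--> G
G --y--> E
E --y--> E
E --x--> C
C --y--> G

G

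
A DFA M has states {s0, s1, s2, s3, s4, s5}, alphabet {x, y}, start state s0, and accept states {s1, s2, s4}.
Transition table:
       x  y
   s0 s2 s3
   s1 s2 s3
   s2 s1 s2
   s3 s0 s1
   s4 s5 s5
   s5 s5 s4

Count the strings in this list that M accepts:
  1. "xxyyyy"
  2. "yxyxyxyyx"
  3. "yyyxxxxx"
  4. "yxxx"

"xxyyyy": accepted
"yxyxyxyyx": accepted
"yyyxxxxx": accepted
"yxxx": accepted

4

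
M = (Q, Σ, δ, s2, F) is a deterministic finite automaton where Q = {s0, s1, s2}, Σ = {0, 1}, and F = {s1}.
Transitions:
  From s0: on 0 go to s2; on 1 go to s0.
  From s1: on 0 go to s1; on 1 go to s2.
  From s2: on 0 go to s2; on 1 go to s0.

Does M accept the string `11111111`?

rejected

s2 --1--> s0
s0 --1--> s0
s0 --1--> s0
s0 --1--> s0
s0 --1--> s0
s0 --1--> s0
s0 --1--> s0
s0 --1--> s0
End in state s0, which is not an accepting state.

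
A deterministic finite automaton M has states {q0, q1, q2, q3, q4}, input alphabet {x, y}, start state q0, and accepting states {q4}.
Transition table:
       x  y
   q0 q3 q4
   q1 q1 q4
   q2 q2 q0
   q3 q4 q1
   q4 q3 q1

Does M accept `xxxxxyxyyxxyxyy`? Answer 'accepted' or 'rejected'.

q0 --x--> q3
q3 --x--> q4
q4 --x--> q3
q3 --x--> q4
q4 --x--> q3
q3 --y--> q1
q1 --x--> q1
q1 --y--> q4
q4 --y--> q1
q1 --x--> q1
q1 --x--> q1
q1 --y--> q4
q4 --x--> q3
q3 --y--> q1
q1 --y--> q4
End in state q4, which is an accepting state.

accepted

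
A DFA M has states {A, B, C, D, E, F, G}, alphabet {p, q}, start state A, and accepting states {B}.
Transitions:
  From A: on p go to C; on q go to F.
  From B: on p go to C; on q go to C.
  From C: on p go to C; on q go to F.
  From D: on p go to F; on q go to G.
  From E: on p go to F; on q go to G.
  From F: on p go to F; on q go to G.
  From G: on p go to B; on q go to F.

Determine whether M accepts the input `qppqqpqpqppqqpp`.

rejected

A --q--> F
F --p--> F
F --p--> F
F --q--> G
G --q--> F
F --p--> F
F --q--> G
G --p--> B
B --q--> C
C --p--> C
C --p--> C
C --q--> F
F --q--> G
G --p--> B
B --p--> C
End in state C, which is not an accepting state.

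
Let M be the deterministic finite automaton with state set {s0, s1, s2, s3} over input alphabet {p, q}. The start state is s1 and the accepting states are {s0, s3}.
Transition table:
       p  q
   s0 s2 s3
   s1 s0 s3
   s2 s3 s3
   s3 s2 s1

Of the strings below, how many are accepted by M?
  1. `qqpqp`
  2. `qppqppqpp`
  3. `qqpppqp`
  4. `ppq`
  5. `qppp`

3

`qqpqp`: rejected
`qppqppqpp`: accepted
`qqpppqp`: accepted
`ppq`: accepted
`qppp`: rejected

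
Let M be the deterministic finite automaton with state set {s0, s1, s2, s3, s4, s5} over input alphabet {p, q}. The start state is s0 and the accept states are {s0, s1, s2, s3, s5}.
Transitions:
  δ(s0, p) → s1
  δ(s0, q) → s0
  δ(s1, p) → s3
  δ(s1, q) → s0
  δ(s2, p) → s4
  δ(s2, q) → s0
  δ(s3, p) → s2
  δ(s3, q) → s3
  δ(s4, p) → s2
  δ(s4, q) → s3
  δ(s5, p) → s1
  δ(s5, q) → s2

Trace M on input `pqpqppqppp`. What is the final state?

s0 --p--> s1
s1 --q--> s0
s0 --p--> s1
s1 --q--> s0
s0 --p--> s1
s1 --p--> s3
s3 --q--> s3
s3 --p--> s2
s2 --p--> s4
s4 --p--> s2

s2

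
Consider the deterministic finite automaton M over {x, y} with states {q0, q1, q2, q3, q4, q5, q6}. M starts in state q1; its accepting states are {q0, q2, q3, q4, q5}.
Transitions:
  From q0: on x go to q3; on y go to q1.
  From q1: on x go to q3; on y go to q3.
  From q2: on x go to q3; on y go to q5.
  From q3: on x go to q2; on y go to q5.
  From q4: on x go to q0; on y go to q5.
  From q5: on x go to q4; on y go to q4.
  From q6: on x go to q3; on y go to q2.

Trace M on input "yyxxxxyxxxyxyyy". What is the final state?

q5

q1 --y--> q3
q3 --y--> q5
q5 --x--> q4
q4 --x--> q0
q0 --x--> q3
q3 --x--> q2
q2 --y--> q5
q5 --x--> q4
q4 --x--> q0
q0 --x--> q3
q3 --y--> q5
q5 --x--> q4
q4 --y--> q5
q5 --y--> q4
q4 --y--> q5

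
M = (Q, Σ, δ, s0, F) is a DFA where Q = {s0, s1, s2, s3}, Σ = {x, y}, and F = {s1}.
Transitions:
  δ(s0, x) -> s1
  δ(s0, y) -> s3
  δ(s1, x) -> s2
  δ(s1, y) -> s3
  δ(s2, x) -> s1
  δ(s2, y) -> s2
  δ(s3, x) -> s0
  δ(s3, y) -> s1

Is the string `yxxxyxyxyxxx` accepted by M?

rejected

s0 --y--> s3
s3 --x--> s0
s0 --x--> s1
s1 --x--> s2
s2 --y--> s2
s2 --x--> s1
s1 --y--> s3
s3 --x--> s0
s0 --y--> s3
s3 --x--> s0
s0 --x--> s1
s1 --x--> s2
End in state s2, which is not an accepting state.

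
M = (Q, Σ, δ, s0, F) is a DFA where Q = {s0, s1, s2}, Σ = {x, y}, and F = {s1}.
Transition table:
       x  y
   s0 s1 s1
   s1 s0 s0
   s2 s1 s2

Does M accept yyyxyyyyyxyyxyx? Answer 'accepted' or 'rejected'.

s0 --y--> s1
s1 --y--> s0
s0 --y--> s1
s1 --x--> s0
s0 --y--> s1
s1 --y--> s0
s0 --y--> s1
s1 --y--> s0
s0 --y--> s1
s1 --x--> s0
s0 --y--> s1
s1 --y--> s0
s0 --x--> s1
s1 --y--> s0
s0 --x--> s1
End in state s1, which is an accepting state.

accepted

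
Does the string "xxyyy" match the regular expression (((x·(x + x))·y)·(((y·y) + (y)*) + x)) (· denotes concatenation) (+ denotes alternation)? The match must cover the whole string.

Split as xxy·yy: ((x·(x+x))·y) matches xxy and (((y·y)+(y)*)+x) matches yy.

yes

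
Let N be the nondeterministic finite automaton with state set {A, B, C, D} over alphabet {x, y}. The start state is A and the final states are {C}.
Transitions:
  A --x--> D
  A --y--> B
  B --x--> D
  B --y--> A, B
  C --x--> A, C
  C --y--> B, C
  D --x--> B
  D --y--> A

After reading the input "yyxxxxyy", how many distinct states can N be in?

Start: {A}
read y: {B}
read y: {A, B}
read x: {D}
read x: {B}
read x: {D}
read x: {B}
read y: {A, B}
read y: {A, B}
Final reachable set {A, B} has 2 states.

2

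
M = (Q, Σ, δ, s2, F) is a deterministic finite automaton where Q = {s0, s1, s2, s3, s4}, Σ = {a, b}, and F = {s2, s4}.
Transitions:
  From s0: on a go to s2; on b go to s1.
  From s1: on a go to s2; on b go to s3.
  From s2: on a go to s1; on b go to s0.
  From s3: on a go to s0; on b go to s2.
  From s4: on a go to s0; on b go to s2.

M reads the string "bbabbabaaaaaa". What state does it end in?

s2 --b--> s0
s0 --b--> s1
s1 --a--> s2
s2 --b--> s0
s0 --b--> s1
s1 --a--> s2
s2 --b--> s0
s0 --a--> s2
s2 --a--> s1
s1 --a--> s2
s2 --a--> s1
s1 --a--> s2
s2 --a--> s1

s1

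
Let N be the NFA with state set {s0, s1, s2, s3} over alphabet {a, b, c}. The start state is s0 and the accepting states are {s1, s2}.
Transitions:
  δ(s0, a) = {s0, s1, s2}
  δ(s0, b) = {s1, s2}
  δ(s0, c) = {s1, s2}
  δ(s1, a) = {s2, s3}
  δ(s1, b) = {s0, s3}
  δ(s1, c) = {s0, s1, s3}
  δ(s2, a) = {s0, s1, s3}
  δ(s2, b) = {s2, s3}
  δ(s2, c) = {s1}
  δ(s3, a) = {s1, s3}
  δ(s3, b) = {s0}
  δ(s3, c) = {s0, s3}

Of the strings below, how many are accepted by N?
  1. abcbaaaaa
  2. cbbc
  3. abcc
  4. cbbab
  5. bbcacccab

abcbaaaaa: accepted
cbbc: accepted
abcc: accepted
cbbab: accepted
bbcacccab: accepted

5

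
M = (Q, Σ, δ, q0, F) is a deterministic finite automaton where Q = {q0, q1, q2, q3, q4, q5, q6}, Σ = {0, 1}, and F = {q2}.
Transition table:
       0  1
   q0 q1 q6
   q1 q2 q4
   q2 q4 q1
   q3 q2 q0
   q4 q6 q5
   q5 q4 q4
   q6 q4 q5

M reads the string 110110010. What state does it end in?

q0 --1--> q6
q6 --1--> q5
q5 --0--> q4
q4 --1--> q5
q5 --1--> q4
q4 --0--> q6
q6 --0--> q4
q4 --1--> q5
q5 --0--> q4

q4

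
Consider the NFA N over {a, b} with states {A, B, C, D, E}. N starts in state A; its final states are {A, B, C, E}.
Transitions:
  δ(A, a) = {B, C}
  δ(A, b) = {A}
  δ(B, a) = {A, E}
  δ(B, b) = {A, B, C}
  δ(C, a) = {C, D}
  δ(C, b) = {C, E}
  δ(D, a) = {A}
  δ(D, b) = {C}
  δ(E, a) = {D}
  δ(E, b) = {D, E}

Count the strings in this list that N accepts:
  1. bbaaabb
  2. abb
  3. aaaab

3

bbaaabb: accepted
abb: accepted
aaaab: accepted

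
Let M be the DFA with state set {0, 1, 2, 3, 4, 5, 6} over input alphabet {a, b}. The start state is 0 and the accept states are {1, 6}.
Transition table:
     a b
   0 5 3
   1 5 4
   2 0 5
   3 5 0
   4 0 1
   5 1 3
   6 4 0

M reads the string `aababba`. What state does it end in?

5

0 --a--> 5
5 --a--> 1
1 --b--> 4
4 --a--> 0
0 --b--> 3
3 --b--> 0
0 --a--> 5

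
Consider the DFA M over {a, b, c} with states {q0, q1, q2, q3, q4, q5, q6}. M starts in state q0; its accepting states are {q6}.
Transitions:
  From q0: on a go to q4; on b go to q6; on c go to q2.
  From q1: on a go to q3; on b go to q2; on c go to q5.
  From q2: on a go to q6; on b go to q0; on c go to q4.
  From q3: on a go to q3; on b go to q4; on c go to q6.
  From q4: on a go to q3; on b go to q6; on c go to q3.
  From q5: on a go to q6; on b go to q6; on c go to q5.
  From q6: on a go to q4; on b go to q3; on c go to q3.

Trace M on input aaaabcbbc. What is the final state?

q3

q0 --a--> q4
q4 --a--> q3
q3 --a--> q3
q3 --a--> q3
q3 --b--> q4
q4 --c--> q3
q3 --b--> q4
q4 --b--> q6
q6 --c--> q3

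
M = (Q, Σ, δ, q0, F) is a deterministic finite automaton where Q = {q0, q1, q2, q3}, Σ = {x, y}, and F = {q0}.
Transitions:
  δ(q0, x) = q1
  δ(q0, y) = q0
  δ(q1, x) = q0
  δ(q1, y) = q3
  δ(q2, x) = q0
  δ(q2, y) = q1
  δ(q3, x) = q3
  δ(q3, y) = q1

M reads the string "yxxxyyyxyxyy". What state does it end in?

q0

q0 --y--> q0
q0 --x--> q1
q1 --x--> q0
q0 --x--> q1
q1 --y--> q3
q3 --y--> q1
q1 --y--> q3
q3 --x--> q3
q3 --y--> q1
q1 --x--> q0
q0 --y--> q0
q0 --y--> q0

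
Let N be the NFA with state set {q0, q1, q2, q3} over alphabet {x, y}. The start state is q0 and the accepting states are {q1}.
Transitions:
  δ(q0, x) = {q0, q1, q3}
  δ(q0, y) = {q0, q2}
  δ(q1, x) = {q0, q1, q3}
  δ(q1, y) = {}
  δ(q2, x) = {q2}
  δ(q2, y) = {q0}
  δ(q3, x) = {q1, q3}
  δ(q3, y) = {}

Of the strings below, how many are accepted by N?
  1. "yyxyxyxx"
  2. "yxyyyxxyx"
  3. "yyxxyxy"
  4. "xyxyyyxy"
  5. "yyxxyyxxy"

2

"yyxyxyxx": accepted
"yxyyyxxyx": accepted
"yyxxyxy": rejected
"xyxyyyxy": rejected
"yyxxyyxxy": rejected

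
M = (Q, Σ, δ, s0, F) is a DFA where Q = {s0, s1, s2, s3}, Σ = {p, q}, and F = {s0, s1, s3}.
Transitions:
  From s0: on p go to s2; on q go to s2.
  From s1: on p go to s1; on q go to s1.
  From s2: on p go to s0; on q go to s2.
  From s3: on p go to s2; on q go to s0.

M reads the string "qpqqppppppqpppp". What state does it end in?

s0 --q--> s2
s2 --p--> s0
s0 --q--> s2
s2 --q--> s2
s2 --p--> s0
s0 --p--> s2
s2 --p--> s0
s0 --p--> s2
s2 --p--> s0
s0 --p--> s2
s2 --q--> s2
s2 --p--> s0
s0 --p--> s2
s2 --p--> s0
s0 --p--> s2

s2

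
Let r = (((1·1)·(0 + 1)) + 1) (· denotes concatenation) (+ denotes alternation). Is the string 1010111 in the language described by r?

no

Neither ((1·1)·(0+1)) nor 1 matches 1010111.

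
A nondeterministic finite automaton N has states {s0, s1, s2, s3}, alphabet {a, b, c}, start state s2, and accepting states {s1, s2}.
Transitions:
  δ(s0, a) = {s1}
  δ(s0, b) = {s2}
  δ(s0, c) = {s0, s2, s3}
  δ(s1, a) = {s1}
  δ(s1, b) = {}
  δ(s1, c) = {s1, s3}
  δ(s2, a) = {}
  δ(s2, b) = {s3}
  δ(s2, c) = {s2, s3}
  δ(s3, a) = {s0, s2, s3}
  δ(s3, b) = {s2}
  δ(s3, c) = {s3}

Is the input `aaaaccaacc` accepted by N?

Start: {s2}
read a: {}
The reachable set is empty and stays empty for the remaining 9 symbols.
Reachable ∩ accepting = {} — empty.

rejected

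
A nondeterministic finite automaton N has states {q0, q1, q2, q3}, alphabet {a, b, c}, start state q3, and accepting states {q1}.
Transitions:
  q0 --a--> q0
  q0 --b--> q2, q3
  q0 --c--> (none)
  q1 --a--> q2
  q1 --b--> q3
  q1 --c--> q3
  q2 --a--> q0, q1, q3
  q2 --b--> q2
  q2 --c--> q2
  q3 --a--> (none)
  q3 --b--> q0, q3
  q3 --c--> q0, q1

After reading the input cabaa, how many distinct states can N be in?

2

Start: {q3}
read c: {q0, q1}
read a: {q0, q2}
read b: {q2, q3}
read a: {q0, q1, q3}
read a: {q0, q2}
Final reachable set {q0, q2} has 2 states.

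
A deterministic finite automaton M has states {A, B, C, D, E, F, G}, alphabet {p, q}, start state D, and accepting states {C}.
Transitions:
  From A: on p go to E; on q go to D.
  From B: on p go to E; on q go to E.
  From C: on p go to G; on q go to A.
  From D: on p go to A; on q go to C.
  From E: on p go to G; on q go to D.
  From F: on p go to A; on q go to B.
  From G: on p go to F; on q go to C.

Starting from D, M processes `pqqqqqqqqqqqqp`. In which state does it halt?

E

D --p--> A
A --q--> D
D --q--> C
C --q--> A
A --q--> D
D --q--> C
C --q--> A
A --q--> D
D --q--> C
C --q--> A
A --q--> D
D --q--> C
C --q--> A
A --p--> E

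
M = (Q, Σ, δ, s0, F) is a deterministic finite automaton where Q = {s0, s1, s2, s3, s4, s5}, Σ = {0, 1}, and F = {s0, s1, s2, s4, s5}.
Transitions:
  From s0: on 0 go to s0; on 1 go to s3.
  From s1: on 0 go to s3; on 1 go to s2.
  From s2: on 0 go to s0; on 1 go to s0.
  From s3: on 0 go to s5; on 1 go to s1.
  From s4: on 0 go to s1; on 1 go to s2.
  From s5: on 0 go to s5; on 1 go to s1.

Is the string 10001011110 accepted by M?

accepted

s0 --1--> s3
s3 --0--> s5
s5 --0--> s5
s5 --0--> s5
s5 --1--> s1
s1 --0--> s3
s3 --1--> s1
s1 --1--> s2
s2 --1--> s0
s0 --1--> s3
s3 --0--> s5
End in state s5, which is an accepting state.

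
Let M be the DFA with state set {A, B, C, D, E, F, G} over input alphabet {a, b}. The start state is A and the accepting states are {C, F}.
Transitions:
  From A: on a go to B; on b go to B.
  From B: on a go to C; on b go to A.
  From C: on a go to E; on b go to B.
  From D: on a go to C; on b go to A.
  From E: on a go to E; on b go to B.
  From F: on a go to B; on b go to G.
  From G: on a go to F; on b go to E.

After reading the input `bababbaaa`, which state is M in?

E

A --b--> B
B --a--> C
C --b--> B
B --a--> C
C --b--> B
B --b--> A
A --a--> B
B --a--> C
C --a--> E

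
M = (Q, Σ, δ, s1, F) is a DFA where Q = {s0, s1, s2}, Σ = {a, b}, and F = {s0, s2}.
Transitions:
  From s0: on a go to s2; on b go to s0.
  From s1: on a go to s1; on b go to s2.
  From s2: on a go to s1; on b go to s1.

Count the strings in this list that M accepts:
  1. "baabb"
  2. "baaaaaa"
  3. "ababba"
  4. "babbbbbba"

"baabb": rejected
"baaaaaa": rejected
"ababba": rejected
"babbbbbba": rejected

0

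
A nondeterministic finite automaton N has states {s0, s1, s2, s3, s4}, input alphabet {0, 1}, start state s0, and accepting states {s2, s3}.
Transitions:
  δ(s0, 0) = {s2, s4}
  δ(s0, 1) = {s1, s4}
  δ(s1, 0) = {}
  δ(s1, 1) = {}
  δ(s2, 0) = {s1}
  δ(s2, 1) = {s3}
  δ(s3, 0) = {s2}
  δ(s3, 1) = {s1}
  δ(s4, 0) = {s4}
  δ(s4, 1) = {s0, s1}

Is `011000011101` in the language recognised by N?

Start: {s0}
read 0: {s2, s4}
read 1: {s0, s1, s3}
read 1: {s1, s4}
read 0: {s4}
read 0: {s4}
read 0: {s4}
read 0: {s4}
read 1: {s0, s1}
read 1: {s1, s4}
read 1: {s0, s1}
read 0: {s2, s4}
read 1: {s0, s1, s3}
Reachable ∩ accepting = {s3} — nonempty.

accepted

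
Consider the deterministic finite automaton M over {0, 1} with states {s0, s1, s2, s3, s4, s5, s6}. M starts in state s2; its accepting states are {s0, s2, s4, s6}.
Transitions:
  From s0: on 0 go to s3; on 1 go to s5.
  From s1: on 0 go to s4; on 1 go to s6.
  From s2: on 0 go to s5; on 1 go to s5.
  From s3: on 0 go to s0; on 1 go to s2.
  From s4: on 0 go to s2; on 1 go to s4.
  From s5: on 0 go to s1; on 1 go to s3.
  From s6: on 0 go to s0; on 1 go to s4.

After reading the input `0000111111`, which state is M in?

s2 --0--> s5
s5 --0--> s1
s1 --0--> s4
s4 --0--> s2
s2 --1--> s5
s5 --1--> s3
s3 --1--> s2
s2 --1--> s5
s5 --1--> s3
s3 --1--> s2

s2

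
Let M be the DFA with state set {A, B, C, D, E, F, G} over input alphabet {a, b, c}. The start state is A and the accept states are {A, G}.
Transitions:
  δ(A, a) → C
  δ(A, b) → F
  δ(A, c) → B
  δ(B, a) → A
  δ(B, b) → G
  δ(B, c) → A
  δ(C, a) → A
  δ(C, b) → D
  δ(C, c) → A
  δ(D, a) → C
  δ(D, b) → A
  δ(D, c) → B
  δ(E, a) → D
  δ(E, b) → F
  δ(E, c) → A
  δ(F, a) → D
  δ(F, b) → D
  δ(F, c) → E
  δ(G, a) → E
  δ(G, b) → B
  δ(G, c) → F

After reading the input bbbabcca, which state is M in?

A --b--> F
F --b--> D
D --b--> A
A --a--> C
C --b--> D
D --c--> B
B --c--> A
A --a--> C

C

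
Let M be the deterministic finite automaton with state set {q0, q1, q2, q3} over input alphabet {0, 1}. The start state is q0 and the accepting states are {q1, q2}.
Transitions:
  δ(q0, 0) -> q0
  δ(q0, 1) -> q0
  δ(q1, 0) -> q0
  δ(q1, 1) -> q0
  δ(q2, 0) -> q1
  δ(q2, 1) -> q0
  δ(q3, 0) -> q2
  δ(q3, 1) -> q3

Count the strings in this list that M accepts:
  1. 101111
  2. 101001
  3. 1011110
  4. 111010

101111: rejected
101001: rejected
1011110: rejected
111010: rejected

0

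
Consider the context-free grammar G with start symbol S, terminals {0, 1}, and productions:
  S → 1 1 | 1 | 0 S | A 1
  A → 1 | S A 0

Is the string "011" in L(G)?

yes

S ⇒ 0S ⇒ 0A1 ⇒ 011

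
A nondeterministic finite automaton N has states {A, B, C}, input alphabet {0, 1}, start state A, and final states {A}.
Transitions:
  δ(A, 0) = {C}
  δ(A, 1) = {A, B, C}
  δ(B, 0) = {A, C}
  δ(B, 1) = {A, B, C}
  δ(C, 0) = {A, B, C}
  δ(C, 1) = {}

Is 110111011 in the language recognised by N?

Start: {A}
read 1: {A, B, C}
read 1: {A, B, C}
read 0: {A, B, C}
read 1: {A, B, C}
read 1: {A, B, C}
read 1: {A, B, C}
read 0: {A, B, C}
read 1: {A, B, C}
read 1: {A, B, C}
Reachable ∩ accepting = {A} — nonempty.

accepted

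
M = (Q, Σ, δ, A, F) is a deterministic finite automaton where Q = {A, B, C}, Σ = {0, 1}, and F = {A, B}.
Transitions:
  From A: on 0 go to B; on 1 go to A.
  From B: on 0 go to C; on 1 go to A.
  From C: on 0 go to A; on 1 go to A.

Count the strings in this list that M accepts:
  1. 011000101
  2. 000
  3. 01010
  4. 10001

011000101: accepted
000: accepted
01010: accepted
10001: accepted

4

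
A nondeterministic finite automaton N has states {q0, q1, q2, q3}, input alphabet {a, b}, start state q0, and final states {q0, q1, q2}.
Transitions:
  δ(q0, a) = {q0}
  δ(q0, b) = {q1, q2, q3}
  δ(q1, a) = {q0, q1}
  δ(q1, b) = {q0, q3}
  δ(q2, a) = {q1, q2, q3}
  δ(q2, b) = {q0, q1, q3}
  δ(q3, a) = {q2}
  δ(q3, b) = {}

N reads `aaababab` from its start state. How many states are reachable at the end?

Start: {q0}
read a: {q0}
read a: {q0}
read a: {q0}
read b: {q1, q2, q3}
read a: {q0, q1, q2, q3}
read b: {q0, q1, q2, q3}
read a: {q0, q1, q2, q3}
read b: {q0, q1, q2, q3}
Final reachable set {q0, q1, q2, q3} has 4 states.

4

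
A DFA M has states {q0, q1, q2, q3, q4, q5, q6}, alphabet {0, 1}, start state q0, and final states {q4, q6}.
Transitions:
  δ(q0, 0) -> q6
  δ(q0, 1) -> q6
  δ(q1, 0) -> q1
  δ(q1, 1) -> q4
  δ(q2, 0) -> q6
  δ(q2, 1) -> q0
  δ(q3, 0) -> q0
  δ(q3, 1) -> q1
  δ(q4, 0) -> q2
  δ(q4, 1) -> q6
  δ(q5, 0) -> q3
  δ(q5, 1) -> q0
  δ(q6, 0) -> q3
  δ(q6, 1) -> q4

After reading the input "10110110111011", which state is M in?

q4

q0 --1--> q6
q6 --0--> q3
q3 --1--> q1
q1 --1--> q4
q4 --0--> q2
q2 --1--> q0
q0 --1--> q6
q6 --0--> q3
q3 --1--> q1
q1 --1--> q4
q4 --1--> q6
q6 --0--> q3
q3 --1--> q1
q1 --1--> q4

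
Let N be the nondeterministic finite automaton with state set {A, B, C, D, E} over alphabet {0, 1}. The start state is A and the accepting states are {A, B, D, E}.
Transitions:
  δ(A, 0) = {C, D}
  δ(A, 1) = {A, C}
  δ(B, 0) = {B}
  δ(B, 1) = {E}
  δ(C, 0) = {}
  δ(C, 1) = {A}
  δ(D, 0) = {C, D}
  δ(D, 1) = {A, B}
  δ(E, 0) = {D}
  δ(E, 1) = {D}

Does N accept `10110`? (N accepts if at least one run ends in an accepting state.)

accepted

Start: {A}
read 1: {A, C}
read 0: {C, D}
read 1: {A, B}
read 1: {A, C, E}
read 0: {C, D}
Reachable ∩ accepting = {D} — nonempty.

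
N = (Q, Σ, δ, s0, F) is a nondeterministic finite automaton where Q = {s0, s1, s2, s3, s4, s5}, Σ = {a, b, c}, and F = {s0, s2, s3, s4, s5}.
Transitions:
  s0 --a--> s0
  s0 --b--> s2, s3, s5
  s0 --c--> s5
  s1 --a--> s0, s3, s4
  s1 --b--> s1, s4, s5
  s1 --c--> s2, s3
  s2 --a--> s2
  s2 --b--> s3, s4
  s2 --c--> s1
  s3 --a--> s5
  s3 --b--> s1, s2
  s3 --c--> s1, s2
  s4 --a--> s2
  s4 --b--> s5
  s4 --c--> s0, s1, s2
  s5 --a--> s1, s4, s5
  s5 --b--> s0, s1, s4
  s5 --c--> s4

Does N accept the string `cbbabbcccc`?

accepted

Start: {s0}
read c: {s5}
read b: {s0, s1, s4}
read b: {s1, s2, s3, s4, s5}
read a: {s0, s1, s2, s3, s4, s5}
read b: {s0, s1, s2, s3, s4, s5}
read b: {s0, s1, s2, s3, s4, s5}
read c: {s0, s1, s2, s3, s4, s5}
read c: {s0, s1, s2, s3, s4, s5}
read c: {s0, s1, s2, s3, s4, s5}
read c: {s0, s1, s2, s3, s4, s5}
Reachable ∩ accepting = {s0, s2, s3, s4, s5} — nonempty.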